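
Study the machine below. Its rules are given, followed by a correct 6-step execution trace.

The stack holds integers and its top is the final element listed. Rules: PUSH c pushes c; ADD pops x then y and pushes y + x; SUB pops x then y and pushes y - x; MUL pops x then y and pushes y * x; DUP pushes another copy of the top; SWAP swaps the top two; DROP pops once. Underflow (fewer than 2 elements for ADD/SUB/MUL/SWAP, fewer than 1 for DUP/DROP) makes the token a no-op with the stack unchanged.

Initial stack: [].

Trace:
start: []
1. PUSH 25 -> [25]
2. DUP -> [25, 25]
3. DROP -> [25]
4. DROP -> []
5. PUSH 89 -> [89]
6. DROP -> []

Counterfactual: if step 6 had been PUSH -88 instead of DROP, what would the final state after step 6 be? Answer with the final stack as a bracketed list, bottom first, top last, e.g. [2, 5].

[89, -88]

(re-executing from step 6 with the substitution; state before step 6: [89])
6. PUSH -88 -> [89, -88]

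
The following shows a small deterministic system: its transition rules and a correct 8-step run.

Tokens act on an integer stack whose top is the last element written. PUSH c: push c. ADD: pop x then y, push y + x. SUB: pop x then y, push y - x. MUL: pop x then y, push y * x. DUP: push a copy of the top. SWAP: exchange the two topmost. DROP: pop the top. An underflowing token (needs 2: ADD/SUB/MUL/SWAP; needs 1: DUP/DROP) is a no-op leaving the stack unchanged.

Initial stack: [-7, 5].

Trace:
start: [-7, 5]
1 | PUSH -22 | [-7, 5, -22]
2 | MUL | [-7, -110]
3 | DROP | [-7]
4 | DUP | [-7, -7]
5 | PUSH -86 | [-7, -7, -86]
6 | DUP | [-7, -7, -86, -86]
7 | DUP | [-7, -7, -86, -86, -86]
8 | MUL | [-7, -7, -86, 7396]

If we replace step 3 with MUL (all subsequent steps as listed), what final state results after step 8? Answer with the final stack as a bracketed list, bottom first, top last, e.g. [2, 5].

[770, 770, -86, 7396]

(re-executing from step 3 with the substitution; state before step 3: [-7, -110])
3 | MUL | [770]
4 | DUP | [770, 770]
5 | PUSH -86 | [770, 770, -86]
6 | DUP | [770, 770, -86, -86]
7 | DUP | [770, 770, -86, -86, -86]
8 | MUL | [770, 770, -86, 7396]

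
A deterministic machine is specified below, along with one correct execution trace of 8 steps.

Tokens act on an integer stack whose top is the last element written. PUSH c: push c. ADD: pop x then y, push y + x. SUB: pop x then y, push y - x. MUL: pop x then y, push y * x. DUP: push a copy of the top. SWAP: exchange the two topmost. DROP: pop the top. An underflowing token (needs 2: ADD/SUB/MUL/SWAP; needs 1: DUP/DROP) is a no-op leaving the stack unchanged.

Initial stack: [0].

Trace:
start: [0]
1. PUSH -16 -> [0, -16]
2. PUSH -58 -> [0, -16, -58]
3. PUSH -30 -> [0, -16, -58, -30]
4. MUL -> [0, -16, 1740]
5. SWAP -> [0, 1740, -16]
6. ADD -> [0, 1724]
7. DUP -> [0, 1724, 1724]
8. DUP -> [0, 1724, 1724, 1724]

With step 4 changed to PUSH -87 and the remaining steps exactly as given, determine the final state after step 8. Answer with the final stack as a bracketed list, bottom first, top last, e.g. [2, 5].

(re-executing from step 4 with the substitution; state before step 4: [0, -16, -58, -30])
4. PUSH -87 -> [0, -16, -58, -30, -87]
5. SWAP -> [0, -16, -58, -87, -30]
6. ADD -> [0, -16, -58, -117]
7. DUP -> [0, -16, -58, -117, -117]
8. DUP -> [0, -16, -58, -117, -117, -117]

[0, -16, -58, -117, -117, -117]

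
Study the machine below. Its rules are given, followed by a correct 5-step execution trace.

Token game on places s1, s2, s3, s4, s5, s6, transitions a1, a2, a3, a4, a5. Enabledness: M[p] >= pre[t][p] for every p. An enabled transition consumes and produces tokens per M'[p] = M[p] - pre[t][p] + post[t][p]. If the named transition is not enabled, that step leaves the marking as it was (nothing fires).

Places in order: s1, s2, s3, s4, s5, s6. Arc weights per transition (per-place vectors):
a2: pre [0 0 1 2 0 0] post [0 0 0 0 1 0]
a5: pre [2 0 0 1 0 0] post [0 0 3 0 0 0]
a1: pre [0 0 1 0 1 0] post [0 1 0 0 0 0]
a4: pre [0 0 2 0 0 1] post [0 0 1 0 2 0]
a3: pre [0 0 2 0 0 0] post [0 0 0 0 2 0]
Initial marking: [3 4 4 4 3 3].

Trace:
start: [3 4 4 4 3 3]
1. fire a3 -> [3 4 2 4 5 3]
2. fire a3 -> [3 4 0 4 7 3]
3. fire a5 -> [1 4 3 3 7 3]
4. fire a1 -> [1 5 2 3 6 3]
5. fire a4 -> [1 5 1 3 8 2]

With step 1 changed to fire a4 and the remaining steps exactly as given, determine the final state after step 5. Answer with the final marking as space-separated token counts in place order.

(re-executing from step 1 with the substitution; state before step 1: [3 4 4 4 3 3])
1. fire a4 -> [3 4 3 4 5 2]
2. fire a3 -> [3 4 1 4 7 2]
3. fire a5 -> [1 4 4 3 7 2]
4. fire a1 -> [1 5 3 3 6 2]
5. fire a4 -> [1 5 2 3 8 1]

1 5 2 3 8 1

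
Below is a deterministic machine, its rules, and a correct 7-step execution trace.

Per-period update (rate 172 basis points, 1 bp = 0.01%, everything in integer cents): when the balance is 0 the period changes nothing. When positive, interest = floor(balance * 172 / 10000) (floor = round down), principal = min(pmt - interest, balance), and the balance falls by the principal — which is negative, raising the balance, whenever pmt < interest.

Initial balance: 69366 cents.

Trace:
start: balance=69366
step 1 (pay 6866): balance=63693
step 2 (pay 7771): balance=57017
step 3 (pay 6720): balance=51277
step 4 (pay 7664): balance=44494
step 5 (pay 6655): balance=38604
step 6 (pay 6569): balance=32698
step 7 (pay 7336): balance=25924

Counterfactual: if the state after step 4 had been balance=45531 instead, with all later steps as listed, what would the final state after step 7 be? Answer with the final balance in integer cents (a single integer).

state after step 4 := balance=45531
step 5 (pay 6655): balance=39659
step 6 (pay 6569): balance=33772
step 7 (pay 7336): balance=27016

27016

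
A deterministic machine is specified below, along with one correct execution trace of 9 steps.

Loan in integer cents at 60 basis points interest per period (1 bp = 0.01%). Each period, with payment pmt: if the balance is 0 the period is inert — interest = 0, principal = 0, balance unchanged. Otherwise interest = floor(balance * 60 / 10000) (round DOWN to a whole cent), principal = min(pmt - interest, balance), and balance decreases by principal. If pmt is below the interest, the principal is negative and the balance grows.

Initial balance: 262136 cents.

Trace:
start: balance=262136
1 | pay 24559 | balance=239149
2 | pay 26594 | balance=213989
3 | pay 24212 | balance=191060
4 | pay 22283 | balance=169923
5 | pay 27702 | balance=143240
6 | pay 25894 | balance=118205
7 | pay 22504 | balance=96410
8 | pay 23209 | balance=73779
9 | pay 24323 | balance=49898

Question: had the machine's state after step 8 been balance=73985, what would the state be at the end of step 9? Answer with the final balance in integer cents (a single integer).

50105

state after step 8 := balance=73985
9 | pay 24323 | balance=50105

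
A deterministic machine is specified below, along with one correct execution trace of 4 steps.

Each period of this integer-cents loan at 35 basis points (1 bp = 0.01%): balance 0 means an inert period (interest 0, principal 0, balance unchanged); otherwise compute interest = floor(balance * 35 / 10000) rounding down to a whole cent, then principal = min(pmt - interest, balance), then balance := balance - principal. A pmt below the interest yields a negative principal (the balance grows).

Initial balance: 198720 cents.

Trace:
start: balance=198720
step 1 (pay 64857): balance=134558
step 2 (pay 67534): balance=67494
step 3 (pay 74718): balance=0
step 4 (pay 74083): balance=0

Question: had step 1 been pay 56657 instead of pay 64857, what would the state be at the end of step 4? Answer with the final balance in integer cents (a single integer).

(re-executing from step 1 with the substitution; state before step 1: balance=198720)
step 1 (pay 56657): balance=142758
step 2 (pay 67534): balance=75723
step 3 (pay 74718): balance=1270
step 4 (pay 74083): balance=0

0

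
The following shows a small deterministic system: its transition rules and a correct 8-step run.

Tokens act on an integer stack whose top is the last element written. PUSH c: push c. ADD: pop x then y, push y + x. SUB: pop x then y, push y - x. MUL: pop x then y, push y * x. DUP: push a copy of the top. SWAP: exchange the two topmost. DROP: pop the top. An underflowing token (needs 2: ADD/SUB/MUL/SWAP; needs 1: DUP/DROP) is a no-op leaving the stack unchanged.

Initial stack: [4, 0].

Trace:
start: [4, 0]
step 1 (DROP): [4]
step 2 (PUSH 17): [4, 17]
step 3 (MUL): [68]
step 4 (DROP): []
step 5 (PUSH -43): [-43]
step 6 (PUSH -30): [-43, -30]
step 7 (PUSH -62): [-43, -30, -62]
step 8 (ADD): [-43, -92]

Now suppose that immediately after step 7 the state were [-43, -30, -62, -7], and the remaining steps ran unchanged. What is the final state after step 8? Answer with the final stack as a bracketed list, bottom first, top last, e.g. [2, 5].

state after step 7 := [-43, -30, -62, -7]
step 8 (ADD): [-43, -30, -69]

[-43, -30, -69]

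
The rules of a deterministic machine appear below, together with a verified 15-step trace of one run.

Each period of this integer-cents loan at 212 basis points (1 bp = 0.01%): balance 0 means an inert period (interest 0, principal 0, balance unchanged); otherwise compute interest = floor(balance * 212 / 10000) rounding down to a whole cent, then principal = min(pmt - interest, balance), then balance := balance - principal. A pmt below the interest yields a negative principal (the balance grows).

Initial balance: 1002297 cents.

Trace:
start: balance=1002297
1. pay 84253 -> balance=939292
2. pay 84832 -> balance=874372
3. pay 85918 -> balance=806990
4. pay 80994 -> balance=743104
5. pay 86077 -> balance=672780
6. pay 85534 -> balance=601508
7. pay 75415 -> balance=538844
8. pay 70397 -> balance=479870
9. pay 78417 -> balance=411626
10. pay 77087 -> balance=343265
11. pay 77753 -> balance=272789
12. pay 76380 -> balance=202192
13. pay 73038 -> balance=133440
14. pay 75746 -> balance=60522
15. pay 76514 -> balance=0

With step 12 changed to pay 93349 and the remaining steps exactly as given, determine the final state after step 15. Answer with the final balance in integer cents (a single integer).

(re-executing from step 12 with the substitution; state before step 12: balance=272789)
12. pay 93349 -> balance=185223
13. pay 73038 -> balance=116111
14. pay 75746 -> balance=42826
15. pay 76514 -> balance=0

0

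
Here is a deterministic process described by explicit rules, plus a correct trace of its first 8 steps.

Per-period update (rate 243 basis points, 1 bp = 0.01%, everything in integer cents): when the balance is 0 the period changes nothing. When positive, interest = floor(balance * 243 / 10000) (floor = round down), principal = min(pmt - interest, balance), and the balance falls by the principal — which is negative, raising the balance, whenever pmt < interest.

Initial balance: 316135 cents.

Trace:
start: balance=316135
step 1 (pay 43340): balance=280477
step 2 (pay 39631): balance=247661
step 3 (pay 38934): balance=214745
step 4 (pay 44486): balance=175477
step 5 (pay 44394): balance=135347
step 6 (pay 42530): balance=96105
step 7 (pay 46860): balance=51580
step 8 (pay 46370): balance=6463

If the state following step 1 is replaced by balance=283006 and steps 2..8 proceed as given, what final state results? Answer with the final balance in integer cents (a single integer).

state after step 1 := balance=283006
step 2 (pay 39631): balance=250252
step 3 (pay 38934): balance=217399
step 4 (pay 44486): balance=178195
step 5 (pay 44394): balance=138131
step 6 (pay 42530): balance=98957
step 7 (pay 46860): balance=54501
step 8 (pay 46370): balance=9455

9455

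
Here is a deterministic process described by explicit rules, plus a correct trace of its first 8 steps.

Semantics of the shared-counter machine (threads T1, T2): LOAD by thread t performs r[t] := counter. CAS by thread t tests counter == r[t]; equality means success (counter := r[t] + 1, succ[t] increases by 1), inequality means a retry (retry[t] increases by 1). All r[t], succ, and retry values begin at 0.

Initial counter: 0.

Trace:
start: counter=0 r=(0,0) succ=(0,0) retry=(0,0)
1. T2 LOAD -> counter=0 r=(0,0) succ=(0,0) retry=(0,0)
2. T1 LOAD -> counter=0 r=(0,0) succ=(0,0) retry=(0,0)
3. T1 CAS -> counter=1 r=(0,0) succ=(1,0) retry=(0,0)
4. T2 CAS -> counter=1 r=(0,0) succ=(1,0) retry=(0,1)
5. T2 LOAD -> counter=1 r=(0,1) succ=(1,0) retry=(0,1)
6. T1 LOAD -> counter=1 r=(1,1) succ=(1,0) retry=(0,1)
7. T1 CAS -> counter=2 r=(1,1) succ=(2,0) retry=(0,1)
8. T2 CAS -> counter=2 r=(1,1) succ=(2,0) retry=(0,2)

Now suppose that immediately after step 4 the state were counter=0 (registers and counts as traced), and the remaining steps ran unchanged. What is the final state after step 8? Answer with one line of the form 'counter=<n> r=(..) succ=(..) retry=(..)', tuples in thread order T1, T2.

state after step 4 := counter=0 r=(0,0) succ=(1,0) retry=(0,1)
5. T2 LOAD -> counter=0 r=(0,0) succ=(1,0) retry=(0,1)
6. T1 LOAD -> counter=0 r=(0,0) succ=(1,0) retry=(0,1)
7. T1 CAS -> counter=1 r=(0,0) succ=(2,0) retry=(0,1)
8. T2 CAS -> counter=1 r=(0,0) succ=(2,0) retry=(0,2)

counter=1 r=(0,0) succ=(2,0) retry=(0,2)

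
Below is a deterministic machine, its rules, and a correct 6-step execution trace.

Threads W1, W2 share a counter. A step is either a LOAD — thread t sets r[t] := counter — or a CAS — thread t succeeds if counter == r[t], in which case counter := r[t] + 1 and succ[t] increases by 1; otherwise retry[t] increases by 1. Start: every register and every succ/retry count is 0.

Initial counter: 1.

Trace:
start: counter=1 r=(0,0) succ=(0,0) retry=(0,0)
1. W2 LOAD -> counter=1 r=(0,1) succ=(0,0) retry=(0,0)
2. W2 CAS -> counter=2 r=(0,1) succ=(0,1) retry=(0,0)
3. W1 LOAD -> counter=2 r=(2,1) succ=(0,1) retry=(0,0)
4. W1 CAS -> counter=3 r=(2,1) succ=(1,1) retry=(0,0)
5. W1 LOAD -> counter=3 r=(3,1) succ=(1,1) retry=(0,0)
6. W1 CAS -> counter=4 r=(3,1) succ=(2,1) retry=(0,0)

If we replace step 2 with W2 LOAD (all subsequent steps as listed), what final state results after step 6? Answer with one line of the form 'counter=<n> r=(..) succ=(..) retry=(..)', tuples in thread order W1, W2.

counter=3 r=(2,1) succ=(2,0) retry=(0,0)

(re-executing from step 2 with the substitution; state before step 2: counter=1 r=(0,1) succ=(0,0) retry=(0,0))
2. W2 LOAD -> counter=1 r=(0,1) succ=(0,0) retry=(0,0)
3. W1 LOAD -> counter=1 r=(1,1) succ=(0,0) retry=(0,0)
4. W1 CAS -> counter=2 r=(1,1) succ=(1,0) retry=(0,0)
5. W1 LOAD -> counter=2 r=(2,1) succ=(1,0) retry=(0,0)
6. W1 CAS -> counter=3 r=(2,1) succ=(2,0) retry=(0,0)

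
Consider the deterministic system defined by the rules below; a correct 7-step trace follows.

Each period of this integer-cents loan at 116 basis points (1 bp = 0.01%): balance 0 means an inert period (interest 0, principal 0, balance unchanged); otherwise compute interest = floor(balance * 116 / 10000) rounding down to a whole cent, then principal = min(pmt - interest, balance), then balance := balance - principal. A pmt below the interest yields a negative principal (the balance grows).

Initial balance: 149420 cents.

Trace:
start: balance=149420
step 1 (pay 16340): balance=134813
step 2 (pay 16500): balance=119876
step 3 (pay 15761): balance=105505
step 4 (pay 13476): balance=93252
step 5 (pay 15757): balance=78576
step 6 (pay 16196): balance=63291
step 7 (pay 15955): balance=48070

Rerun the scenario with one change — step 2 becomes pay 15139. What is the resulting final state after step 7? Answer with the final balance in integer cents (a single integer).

49511

(re-executing from step 2 with the substitution; state before step 2: balance=134813)
step 2 (pay 15139): balance=121237
step 3 (pay 15761): balance=106882
step 4 (pay 13476): balance=94645
step 5 (pay 15757): balance=79985
step 6 (pay 16196): balance=64716
step 7 (pay 15955): balance=49511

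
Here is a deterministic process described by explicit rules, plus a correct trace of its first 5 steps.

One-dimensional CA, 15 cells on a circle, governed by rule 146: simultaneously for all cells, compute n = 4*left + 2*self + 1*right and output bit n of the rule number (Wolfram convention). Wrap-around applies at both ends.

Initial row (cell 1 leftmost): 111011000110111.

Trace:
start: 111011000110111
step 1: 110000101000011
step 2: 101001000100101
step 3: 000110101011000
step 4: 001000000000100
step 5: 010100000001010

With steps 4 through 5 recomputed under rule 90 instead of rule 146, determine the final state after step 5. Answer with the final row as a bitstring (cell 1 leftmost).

(re-executing steps 4..5 under rule 90; state before step 4: 000110101011000)
step 4: 001110000011100
step 5: 011011000110110

011011000110110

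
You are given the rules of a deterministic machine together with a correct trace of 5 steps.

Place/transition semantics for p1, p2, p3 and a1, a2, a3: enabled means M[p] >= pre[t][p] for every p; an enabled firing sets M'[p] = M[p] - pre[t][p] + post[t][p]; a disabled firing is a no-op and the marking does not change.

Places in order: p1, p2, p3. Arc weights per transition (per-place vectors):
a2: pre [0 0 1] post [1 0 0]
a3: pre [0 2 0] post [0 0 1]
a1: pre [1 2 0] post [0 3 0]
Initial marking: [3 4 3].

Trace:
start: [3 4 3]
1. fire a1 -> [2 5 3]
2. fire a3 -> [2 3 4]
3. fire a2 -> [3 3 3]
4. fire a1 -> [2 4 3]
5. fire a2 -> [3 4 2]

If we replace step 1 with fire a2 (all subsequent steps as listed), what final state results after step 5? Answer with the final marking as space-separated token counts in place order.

5 3 1

(re-executing from step 1 with the substitution; state before step 1: [3 4 3])
1. fire a2 -> [4 4 2]
2. fire a3 -> [4 2 3]
3. fire a2 -> [5 2 2]
4. fire a1 -> [4 3 2]
5. fire a2 -> [5 3 1]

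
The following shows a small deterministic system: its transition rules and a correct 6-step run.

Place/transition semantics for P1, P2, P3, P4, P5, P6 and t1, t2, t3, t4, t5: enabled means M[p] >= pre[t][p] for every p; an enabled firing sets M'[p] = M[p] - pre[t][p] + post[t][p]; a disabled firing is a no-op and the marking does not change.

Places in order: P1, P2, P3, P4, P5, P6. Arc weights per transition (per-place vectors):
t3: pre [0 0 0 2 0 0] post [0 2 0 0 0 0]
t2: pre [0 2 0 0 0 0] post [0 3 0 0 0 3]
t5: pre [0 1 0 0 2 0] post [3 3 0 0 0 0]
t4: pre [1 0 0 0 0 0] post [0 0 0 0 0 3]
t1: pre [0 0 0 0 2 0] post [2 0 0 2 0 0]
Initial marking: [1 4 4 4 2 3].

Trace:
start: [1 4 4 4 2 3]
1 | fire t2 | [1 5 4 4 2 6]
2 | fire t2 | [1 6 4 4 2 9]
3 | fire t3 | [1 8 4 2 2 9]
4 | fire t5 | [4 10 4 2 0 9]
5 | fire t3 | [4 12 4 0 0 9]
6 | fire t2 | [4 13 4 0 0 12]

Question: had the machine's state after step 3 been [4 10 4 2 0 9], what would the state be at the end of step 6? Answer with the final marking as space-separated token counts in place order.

4 13 4 0 0 12

state after step 3 := [4 10 4 2 0 9]
4 | fire t5 | [4 10 4 2 0 9]
5 | fire t3 | [4 12 4 0 0 9]
6 | fire t2 | [4 13 4 0 0 12]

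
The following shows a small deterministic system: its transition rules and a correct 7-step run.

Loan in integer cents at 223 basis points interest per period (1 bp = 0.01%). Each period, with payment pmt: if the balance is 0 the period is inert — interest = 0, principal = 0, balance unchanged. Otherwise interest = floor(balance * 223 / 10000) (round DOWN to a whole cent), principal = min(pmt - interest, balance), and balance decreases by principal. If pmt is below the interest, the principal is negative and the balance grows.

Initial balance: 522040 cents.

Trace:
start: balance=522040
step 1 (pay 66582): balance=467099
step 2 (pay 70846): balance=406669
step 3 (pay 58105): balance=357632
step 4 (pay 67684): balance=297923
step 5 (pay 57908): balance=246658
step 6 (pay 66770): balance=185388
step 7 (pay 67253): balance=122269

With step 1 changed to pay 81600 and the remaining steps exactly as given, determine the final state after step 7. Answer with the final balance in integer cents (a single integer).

(re-executing from step 1 with the substitution; state before step 1: balance=522040)
step 1 (pay 81600): balance=452081
step 2 (pay 70846): balance=391316
step 3 (pay 58105): balance=341937
step 4 (pay 67684): balance=281878
step 5 (pay 57908): balance=230255
step 6 (pay 66770): balance=168619
step 7 (pay 67253): balance=105126

105126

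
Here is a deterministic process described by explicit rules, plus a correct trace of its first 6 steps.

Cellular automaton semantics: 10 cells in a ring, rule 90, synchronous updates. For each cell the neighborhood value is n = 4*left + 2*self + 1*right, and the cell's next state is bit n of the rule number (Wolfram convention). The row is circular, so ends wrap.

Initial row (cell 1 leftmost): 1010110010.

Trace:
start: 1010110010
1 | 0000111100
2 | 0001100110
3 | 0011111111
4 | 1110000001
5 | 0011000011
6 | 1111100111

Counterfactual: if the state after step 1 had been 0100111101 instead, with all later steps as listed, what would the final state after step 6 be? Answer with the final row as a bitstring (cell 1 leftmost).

state after step 1 := 0100111101
2 | 0011100100
3 | 0110111010
4 | 1110101001
5 | 0010000111
6 | 1101001101

1101001101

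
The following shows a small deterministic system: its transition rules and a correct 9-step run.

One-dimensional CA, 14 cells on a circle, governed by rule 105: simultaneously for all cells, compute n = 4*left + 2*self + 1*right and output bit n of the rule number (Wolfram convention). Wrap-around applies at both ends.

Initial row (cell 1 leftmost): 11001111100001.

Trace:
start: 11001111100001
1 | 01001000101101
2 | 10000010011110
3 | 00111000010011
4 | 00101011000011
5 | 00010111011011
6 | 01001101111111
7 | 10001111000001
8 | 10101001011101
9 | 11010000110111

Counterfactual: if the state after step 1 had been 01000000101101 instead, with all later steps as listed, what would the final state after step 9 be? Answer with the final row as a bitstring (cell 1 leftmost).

11011000111101

state after step 1 := 01000000101101
2 | 10011110011110
3 | 00010010010011
4 | 01000000000011
5 | 10011111111011
6 | 10010000001110
7 | 00000111101011
8 | 01110100110111
9 | 11011000111101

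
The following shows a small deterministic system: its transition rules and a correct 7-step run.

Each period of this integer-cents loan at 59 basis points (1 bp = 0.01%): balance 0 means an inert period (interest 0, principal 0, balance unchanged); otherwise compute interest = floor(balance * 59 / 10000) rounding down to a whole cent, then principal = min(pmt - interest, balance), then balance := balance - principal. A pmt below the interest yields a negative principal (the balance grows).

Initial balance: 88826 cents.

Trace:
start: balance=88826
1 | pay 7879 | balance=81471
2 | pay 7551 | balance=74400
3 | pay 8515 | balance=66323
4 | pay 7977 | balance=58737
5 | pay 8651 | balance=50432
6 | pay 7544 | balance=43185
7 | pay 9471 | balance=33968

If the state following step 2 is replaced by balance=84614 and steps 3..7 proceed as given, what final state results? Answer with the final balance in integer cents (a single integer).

44487

state after step 2 := balance=84614
3 | pay 8515 | balance=76598
4 | pay 7977 | balance=69072
5 | pay 8651 | balance=60828
6 | pay 7544 | balance=53642
7 | pay 9471 | balance=44487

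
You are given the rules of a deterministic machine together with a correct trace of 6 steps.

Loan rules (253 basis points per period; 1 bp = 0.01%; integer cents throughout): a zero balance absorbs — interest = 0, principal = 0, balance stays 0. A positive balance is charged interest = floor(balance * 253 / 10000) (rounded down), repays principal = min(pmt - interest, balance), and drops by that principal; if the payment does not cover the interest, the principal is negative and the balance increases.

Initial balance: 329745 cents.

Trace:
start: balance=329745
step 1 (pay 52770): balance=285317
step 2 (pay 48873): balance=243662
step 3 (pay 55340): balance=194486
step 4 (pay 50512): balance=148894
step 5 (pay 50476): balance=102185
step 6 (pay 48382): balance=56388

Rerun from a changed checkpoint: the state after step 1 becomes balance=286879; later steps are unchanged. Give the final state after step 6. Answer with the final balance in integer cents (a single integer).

58158

state after step 1 := balance=286879
step 2 (pay 48873): balance=245264
step 3 (pay 55340): balance=196129
step 4 (pay 50512): balance=150579
step 5 (pay 50476): balance=103912
step 6 (pay 48382): balance=58158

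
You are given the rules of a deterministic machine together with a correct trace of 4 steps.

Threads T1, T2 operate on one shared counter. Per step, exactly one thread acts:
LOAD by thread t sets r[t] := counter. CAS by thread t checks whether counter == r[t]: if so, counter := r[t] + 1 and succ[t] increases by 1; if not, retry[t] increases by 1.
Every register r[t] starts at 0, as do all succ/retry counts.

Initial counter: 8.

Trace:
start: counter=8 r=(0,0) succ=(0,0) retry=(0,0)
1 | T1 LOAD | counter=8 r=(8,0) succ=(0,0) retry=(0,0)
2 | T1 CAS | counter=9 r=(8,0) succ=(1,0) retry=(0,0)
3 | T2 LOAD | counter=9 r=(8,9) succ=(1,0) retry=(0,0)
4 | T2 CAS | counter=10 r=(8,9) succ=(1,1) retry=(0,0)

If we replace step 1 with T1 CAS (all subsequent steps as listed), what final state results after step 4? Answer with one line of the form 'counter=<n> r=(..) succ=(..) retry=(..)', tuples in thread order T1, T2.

(re-executing from step 1 with the substitution; state before step 1: counter=8 r=(0,0) succ=(0,0) retry=(0,0))
1 | T1 CAS | counter=8 r=(0,0) succ=(0,0) retry=(1,0)
2 | T1 CAS | counter=8 r=(0,0) succ=(0,0) retry=(2,0)
3 | T2 LOAD | counter=8 r=(0,8) succ=(0,0) retry=(2,0)
4 | T2 CAS | counter=9 r=(0,8) succ=(0,1) retry=(2,0)

counter=9 r=(0,8) succ=(0,1) retry=(2,0)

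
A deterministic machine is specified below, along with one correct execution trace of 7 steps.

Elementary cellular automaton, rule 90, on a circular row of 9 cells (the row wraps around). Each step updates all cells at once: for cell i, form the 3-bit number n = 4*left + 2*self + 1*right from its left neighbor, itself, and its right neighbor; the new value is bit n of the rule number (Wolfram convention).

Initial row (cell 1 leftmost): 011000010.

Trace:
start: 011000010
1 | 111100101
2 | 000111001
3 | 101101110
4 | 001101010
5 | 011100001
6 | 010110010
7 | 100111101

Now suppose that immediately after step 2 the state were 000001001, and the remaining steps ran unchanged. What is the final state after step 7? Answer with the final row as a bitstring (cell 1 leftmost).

state after step 2 := 000001001
3 | 100010110
4 | 010100110
5 | 100011111
6 | 110110000
7 | 110111001

110111001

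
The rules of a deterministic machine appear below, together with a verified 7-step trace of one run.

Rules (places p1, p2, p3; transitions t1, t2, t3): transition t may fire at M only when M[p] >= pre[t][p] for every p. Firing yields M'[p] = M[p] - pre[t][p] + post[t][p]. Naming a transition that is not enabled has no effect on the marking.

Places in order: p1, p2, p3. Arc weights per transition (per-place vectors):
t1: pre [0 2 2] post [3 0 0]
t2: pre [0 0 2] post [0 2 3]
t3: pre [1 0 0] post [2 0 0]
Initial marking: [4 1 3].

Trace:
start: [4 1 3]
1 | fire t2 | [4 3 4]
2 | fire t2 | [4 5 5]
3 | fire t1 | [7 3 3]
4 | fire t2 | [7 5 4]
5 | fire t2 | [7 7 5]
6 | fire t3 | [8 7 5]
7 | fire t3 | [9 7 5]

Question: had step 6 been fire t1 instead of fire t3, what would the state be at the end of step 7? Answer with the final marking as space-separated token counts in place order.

(re-executing from step 6 with the substitution; state before step 6: [7 7 5])
6 | fire t1 | [10 5 3]
7 | fire t3 | [11 5 3]

11 5 3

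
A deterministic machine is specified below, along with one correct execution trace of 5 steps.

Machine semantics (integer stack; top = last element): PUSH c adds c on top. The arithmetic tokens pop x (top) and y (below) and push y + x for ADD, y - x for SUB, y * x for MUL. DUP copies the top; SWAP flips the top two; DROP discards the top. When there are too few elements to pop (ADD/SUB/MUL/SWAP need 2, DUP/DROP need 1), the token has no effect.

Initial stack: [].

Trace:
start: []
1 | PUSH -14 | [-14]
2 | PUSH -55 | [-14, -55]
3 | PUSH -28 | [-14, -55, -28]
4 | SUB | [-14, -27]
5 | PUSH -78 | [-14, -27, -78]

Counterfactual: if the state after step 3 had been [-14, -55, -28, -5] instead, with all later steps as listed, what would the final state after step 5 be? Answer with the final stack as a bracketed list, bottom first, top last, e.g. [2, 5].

[-14, -55, -23, -78]

state after step 3 := [-14, -55, -28, -5]
4 | SUB | [-14, -55, -23]
5 | PUSH -78 | [-14, -55, -23, -78]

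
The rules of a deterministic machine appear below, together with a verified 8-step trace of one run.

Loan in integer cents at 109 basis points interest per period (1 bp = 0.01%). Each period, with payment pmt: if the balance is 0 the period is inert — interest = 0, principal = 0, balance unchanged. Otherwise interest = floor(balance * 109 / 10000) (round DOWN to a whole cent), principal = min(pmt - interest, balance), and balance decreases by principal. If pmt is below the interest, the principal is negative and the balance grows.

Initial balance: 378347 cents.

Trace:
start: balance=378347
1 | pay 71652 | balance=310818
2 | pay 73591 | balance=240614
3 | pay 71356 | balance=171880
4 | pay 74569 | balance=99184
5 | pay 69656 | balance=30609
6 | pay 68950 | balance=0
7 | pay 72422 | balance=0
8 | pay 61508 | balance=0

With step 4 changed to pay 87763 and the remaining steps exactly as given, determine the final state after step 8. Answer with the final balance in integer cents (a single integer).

0

(re-executing from step 4 with the substitution; state before step 4: balance=171880)
4 | pay 87763 | balance=85990
5 | pay 69656 | balance=17271
6 | pay 68950 | balance=0
7 | pay 72422 | balance=0
8 | pay 61508 | balance=0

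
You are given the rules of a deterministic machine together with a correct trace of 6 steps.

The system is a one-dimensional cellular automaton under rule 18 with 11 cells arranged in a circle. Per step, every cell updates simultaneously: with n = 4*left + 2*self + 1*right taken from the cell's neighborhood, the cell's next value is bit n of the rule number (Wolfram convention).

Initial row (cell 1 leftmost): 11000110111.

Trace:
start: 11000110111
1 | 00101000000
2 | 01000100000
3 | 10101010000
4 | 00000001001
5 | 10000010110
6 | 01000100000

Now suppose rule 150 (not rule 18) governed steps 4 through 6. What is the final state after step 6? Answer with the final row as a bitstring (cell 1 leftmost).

(re-executing steps 4..6 under rule 150; state before step 4: 10101010000)
4 | 10101011001
5 | 00101000110
6 | 01101101001

01101101001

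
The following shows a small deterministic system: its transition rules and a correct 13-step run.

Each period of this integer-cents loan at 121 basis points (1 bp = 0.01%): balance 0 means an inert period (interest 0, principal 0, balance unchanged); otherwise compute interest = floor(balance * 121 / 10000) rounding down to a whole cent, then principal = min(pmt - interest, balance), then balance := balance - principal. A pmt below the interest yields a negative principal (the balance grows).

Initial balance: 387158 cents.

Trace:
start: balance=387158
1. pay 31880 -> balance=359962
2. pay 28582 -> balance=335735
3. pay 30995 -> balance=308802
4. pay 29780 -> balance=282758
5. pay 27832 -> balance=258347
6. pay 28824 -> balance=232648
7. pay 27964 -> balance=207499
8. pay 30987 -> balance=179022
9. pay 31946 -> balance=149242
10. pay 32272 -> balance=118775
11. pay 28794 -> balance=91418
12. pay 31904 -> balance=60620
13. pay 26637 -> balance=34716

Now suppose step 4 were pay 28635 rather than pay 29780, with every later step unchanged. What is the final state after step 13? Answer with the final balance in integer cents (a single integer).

35993

(re-executing from step 4 with the substitution; state before step 4: balance=308802)
4. pay 28635 -> balance=283903
5. pay 27832 -> balance=259506
6. pay 28824 -> balance=233822
7. pay 27964 -> balance=208687
8. pay 30987 -> balance=180225
9. pay 31946 -> balance=150459
10. pay 32272 -> balance=120007
11. pay 28794 -> balance=92665
12. pay 31904 -> balance=61882
13. pay 26637 -> balance=35993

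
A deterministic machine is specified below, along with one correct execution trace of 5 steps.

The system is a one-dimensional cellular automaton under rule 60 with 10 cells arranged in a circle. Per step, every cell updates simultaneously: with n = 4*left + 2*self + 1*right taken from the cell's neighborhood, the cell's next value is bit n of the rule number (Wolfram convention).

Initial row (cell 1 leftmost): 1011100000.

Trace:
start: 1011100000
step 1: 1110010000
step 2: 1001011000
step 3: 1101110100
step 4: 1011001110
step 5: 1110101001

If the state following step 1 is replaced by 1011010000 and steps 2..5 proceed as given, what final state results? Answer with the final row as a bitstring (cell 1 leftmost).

state after step 1 := 1011010000
step 2: 1110111000
step 3: 1001100100
step 4: 1101010110
step 5: 1011111101

1011111101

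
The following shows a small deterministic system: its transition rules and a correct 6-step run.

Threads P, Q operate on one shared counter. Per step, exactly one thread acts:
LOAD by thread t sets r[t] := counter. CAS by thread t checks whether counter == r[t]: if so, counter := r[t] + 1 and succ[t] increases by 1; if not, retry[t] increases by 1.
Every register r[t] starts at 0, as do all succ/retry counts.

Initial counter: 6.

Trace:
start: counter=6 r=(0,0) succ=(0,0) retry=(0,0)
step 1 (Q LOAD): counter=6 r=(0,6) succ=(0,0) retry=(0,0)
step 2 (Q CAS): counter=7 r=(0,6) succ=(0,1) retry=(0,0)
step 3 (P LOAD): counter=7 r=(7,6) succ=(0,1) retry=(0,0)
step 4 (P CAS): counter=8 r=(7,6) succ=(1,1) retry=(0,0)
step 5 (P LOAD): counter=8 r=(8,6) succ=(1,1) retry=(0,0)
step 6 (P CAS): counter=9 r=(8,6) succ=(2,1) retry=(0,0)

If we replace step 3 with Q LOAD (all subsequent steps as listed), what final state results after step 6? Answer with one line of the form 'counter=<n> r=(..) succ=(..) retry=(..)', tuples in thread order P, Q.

(re-executing from step 3 with the substitution; state before step 3: counter=7 r=(0,6) succ=(0,1) retry=(0,0))
step 3 (Q LOAD): counter=7 r=(0,7) succ=(0,1) retry=(0,0)
step 4 (P CAS): counter=7 r=(0,7) succ=(0,1) retry=(1,0)
step 5 (P LOAD): counter=7 r=(7,7) succ=(0,1) retry=(1,0)
step 6 (P CAS): counter=8 r=(7,7) succ=(1,1) retry=(1,0)

counter=8 r=(7,7) succ=(1,1) retry=(1,0)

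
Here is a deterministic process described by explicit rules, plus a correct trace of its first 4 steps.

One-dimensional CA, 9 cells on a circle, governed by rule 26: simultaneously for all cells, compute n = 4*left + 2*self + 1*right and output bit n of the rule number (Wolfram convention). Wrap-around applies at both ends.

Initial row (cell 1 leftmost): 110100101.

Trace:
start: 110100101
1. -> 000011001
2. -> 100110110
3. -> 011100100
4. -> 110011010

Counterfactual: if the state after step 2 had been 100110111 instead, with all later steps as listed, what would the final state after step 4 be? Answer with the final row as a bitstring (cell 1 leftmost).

state after step 2 := 100110111
3. -> 011100100
4. -> 110011010

110011010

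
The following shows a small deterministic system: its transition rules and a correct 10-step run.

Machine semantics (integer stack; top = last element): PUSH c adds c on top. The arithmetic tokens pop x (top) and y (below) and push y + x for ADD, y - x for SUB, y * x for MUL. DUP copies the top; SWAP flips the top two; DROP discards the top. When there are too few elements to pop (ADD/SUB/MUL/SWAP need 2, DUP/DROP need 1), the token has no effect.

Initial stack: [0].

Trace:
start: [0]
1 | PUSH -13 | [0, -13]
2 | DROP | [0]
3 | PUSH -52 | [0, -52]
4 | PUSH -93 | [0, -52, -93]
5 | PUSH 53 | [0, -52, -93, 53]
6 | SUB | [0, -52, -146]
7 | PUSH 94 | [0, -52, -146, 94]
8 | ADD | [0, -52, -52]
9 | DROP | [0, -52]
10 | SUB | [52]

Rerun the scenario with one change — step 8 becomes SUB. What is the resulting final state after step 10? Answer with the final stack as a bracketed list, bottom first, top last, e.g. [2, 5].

(re-executing from step 8 with the substitution; state before step 8: [0, -52, -146, 94])
8 | SUB | [0, -52, -240]
9 | DROP | [0, -52]
10 | SUB | [52]

[52]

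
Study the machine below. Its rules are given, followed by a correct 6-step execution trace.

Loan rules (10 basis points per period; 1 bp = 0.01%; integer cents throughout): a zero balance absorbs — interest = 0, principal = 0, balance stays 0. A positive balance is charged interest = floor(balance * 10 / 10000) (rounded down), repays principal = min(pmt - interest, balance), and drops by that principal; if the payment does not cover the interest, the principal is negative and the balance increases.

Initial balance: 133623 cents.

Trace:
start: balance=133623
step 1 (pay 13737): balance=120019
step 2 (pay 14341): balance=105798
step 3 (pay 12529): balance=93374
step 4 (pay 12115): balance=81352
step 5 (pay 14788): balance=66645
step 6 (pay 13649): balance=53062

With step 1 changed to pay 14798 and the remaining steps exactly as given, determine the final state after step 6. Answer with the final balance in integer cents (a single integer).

(re-executing from step 1 with the substitution; state before step 1: balance=133623)
step 1 (pay 14798): balance=118958
step 2 (pay 14341): balance=104735
step 3 (pay 12529): balance=92310
step 4 (pay 12115): balance=80287
step 5 (pay 14788): balance=65579
step 6 (pay 13649): balance=51995

51995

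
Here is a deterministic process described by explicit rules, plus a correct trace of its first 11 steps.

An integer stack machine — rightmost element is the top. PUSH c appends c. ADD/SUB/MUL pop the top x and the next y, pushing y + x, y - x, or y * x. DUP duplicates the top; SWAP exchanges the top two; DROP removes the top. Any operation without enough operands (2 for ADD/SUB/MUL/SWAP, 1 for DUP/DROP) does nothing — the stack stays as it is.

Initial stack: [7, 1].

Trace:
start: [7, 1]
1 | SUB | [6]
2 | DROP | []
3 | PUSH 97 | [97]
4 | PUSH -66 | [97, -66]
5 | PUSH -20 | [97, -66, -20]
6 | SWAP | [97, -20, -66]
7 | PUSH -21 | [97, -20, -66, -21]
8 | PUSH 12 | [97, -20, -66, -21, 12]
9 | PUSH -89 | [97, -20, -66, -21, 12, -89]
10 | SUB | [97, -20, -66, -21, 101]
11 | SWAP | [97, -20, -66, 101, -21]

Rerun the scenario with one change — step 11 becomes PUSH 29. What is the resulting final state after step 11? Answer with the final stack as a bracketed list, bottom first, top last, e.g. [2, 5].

[97, -20, -66, -21, 101, 29]

(re-executing from step 11 with the substitution; state before step 11: [97, -20, -66, -21, 101])
11 | PUSH 29 | [97, -20, -66, -21, 101, 29]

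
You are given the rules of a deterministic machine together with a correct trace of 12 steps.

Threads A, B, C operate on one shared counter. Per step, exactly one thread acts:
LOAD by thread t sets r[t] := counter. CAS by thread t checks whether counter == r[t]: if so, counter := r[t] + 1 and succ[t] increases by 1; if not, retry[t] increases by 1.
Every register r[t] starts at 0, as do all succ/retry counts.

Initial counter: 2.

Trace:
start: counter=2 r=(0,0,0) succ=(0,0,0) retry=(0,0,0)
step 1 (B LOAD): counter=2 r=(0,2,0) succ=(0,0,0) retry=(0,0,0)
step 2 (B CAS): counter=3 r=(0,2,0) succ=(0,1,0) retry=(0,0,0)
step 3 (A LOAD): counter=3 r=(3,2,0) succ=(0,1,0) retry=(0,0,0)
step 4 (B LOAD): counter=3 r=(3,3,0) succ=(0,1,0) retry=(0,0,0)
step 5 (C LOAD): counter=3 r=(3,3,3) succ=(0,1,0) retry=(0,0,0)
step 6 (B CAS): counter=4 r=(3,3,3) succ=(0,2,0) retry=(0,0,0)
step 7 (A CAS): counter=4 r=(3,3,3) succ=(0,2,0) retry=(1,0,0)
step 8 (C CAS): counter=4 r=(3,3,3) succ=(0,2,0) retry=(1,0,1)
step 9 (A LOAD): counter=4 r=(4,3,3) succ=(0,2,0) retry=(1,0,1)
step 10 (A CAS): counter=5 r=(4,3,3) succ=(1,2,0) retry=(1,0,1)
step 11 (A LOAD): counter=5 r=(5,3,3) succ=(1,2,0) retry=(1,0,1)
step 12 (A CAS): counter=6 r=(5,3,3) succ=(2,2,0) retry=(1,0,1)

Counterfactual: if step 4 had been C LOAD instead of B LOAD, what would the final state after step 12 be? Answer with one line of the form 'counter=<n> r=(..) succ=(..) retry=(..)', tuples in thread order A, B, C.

(re-executing from step 4 with the substitution; state before step 4: counter=3 r=(3,2,0) succ=(0,1,0) retry=(0,0,0))
step 4 (C LOAD): counter=3 r=(3,2,3) succ=(0,1,0) retry=(0,0,0)
step 5 (C LOAD): counter=3 r=(3,2,3) succ=(0,1,0) retry=(0,0,0)
step 6 (B CAS): counter=3 r=(3,2,3) succ=(0,1,0) retry=(0,1,0)
step 7 (A CAS): counter=4 r=(3,2,3) succ=(1,1,0) retry=(0,1,0)
step 8 (C CAS): counter=4 r=(3,2,3) succ=(1,1,0) retry=(0,1,1)
step 9 (A LOAD): counter=4 r=(4,2,3) succ=(1,1,0) retry=(0,1,1)
step 10 (A CAS): counter=5 r=(4,2,3) succ=(2,1,0) retry=(0,1,1)
step 11 (A LOAD): counter=5 r=(5,2,3) succ=(2,1,0) retry=(0,1,1)
step 12 (A CAS): counter=6 r=(5,2,3) succ=(3,1,0) retry=(0,1,1)

counter=6 r=(5,2,3) succ=(3,1,0) retry=(0,1,1)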